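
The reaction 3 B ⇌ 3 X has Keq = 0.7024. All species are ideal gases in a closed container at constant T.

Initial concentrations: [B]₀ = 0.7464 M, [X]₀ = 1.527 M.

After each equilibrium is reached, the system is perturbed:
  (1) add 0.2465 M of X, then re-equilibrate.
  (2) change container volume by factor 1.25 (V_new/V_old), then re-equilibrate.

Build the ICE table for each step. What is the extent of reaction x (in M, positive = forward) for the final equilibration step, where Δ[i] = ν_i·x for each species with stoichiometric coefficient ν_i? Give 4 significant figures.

x = 0 M

Q₀ = 8.563 vs Keq = 0.7024 ⇒ Q>K, reverse
Step 1:
                  B         X
  Initial    0.7464     1.527
  Change     0.4571   -0.4571
  Equil       1.204      1.07
  solve Keq expr → x = -0.1524; check Q = 0.7024
Then add 0.2465 M of X.
Step 2:
                  B         X
  Initial     1.204     1.316
  Change     0.1305   -0.1305
  Equil       1.334     1.186
  solve Keq expr → x = -0.0435; check Q = 0.7024
Then change container volume by factor 1.25 (V_new/V_old).
Step 3:
                  B         X
  Initial     1.067    0.9487
  Change          0         0
  Equil       1.067    0.9487
  solve Keq expr → x = 0; check Q = 0.7024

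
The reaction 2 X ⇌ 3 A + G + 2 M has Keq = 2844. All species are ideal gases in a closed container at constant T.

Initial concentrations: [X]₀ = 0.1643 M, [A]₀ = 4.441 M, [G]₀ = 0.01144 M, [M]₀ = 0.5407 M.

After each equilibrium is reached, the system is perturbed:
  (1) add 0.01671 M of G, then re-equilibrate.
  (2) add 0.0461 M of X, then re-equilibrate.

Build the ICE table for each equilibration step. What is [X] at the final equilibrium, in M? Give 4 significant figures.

[X]_eq = 0.0448 M

Q₀ = 10.85 vs Keq = 2844 ⇒ Q<K, forward
Step 1:
                  X         A         G         M
  init       0.1643     4.441   0.01144    0.5407
  Δ         -0.1297    0.1945   0.06483    0.1297
  eq        0.03465     4.635   0.07627    0.6704
  solve Keq expr → x = 0.06483; check Q = 2844
Then add 0.01671 M of G.
Step 2:
                  X         A         G         M
  init      0.03465     4.635   0.09298    0.6704
  Δ        0.003062 -0.004593 -0.001531 -0.003062
  eq        0.03771     4.631   0.09145    0.6673
  solve Keq expr → x = -0.001531; check Q = 2844
Then add 0.0461 M of X.
Step 3:
                  X         A         G         M
  init      0.08381     4.631   0.09145    0.6673
  Δ        -0.03901   0.05851    0.0195   0.03901
  eq         0.0448     4.689     0.111    0.7063
  solve Keq expr → x = 0.0195; check Q = 2844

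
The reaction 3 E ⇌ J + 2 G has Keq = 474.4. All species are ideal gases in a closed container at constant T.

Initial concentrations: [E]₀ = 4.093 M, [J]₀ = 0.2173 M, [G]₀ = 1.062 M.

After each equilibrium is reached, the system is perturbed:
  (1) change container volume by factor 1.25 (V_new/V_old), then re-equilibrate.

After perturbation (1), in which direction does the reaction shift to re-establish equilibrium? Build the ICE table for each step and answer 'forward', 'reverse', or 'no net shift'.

Direction: no net shift

Q₀ = 0.003574 vs Keq = 474.4 ⇒ Q<K, forward
Step 1:
                    E           J           G
  Initial       4.093      0.2173       1.062
  Change       -3.753       1.251       2.502
  Equil          0.34       1.468       3.564
  solve Keq expr → x = 1.251; check Q = 474.4
Then change container volume by factor 1.25 (V_new/V_old).
Step 2:
                    E           J           G
  Initial       0.272       1.175       2.851
  Change            0           0           0
  Equil         0.272       1.175       2.851
  solve Keq expr → x = 0; check Q = 474.4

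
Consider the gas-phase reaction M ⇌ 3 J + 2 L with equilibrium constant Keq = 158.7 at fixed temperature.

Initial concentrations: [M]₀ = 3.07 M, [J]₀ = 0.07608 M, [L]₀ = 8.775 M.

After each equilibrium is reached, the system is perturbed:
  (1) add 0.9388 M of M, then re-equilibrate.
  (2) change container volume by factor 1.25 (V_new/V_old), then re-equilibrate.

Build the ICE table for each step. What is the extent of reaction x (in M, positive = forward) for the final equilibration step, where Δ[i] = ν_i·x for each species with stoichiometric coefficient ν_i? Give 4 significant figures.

x = 0.1387 M

Q₀ = 0.01105 vs Keq = 158.7 ⇒ Q<K, forward
Step 1:
                  M         J         L
  Initial      3.07   0.07608     8.775
  Change    -0.5134      1.54     1.027
  Equil       2.557     1.616     9.802
  solve Keq expr → x = 0.5134; check Q = 158.7
Then add 0.9388 M of M.
Step 2:
                  M         J         L
  Initial     3.495     1.616     9.802
  Change   -0.05205    0.1561    0.1041
  Equil       3.443     1.773     9.906
  solve Keq expr → x = 0.05205; check Q = 158.7
Then change container volume by factor 1.25 (V_new/V_old).
Step 3:
                  M         J         L
  Initial     2.755     1.418     7.925
  Change    -0.1387    0.4162    0.2775
  Equil       2.616     1.834     8.202
  solve Keq expr → x = 0.1387; check Q = 158.7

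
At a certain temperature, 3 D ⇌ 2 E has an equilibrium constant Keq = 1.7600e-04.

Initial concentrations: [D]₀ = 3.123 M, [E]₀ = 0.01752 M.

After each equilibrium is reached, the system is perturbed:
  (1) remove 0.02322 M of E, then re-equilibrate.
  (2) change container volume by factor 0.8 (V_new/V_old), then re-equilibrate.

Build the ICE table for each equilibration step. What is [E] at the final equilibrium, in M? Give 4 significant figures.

Q₀ = 1.0077e-05 vs Keq = 1.7600e-04 ⇒ Q<K, forward
Step 1:
                   D          E
  I            3.123    0.01752
  C         -0.07939    0.05292
  E            3.044    0.07044
  solve Keq expr → x = 0.02646; check Q = 1.7600e-04
Then remove 0.02322 M of E.
Step 2:
                   D          E
  I            3.044    0.04722
  C         -0.03311    0.02207
  E            3.011     0.0693
  solve Keq expr → x = 0.01104; check Q = 1.7600e-04
Then change container volume by factor 0.8 (V_new/V_old).
Step 3:
                   D          E
  I            3.763    0.08662
  C          -0.0145   0.009665
  E            3.749    0.09629
  solve Keq expr → x = 0.004833; check Q = 1.7600e-04

[E]_eq = 0.09629 M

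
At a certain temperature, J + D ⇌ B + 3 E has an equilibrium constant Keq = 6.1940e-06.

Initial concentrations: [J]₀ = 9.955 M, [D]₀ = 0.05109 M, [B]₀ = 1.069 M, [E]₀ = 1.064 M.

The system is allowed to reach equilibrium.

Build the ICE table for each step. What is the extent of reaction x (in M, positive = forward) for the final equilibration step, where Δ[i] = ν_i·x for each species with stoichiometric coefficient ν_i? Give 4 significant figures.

x = -0.3438 M

Q₀ = 2.532 vs Keq = 6.1940e-06 ⇒ Q>K, reverse
Step 1:
                  J         D         B         E
  I           9.955   0.05109     1.069     1.064
  C          0.3438    0.3438   -0.3438    -1.031
  E            10.3    0.3949    0.7252   0.03263
  solve Keq expr → x = -0.3438; check Q = 6.1940e-06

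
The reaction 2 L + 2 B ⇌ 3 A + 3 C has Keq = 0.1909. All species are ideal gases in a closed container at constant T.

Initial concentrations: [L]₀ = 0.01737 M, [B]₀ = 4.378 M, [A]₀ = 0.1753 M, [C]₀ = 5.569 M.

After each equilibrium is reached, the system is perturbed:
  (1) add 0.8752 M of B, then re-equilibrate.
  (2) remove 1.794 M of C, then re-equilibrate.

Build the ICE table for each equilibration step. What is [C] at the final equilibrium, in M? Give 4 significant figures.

Q₀ = 160.9 vs Keq = 0.1909 ⇒ Q>K, reverse
Step 1:
                  L         B         A         C
  init      0.01737     4.378    0.1753     5.569
  Δ         0.07728   0.07728   -0.1159   -0.1159
  eq        0.09465     4.455   0.05938     5.453
  solve Keq expr → x = -0.03864; check Q = 0.1909
Then add 0.8752 M of B.
Step 2:
                  L         B         A         C
  init      0.09465      5.33   0.05938     5.453
  Δ        -0.00377  -0.00377  0.005655  0.005655
  eq        0.09088     5.327   0.06503     5.459
  solve Keq expr → x = 0.001885; check Q = 0.1909
Then remove 1.794 M of C.
Step 3:
                  L         B         A         C
  init      0.09088     5.327   0.06503     3.665
  Δ        -0.01399  -0.01399   0.02098   0.02098
  eq         0.0769     5.313   0.08601     3.686
  solve Keq expr → x = 0.006993; check Q = 0.1909

[C]_eq = 3.686 M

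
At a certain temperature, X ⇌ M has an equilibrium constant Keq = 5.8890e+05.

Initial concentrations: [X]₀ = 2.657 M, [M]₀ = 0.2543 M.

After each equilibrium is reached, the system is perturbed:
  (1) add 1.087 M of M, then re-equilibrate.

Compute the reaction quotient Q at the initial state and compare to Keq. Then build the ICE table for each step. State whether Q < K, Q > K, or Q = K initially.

Q₀ = 0.09571 vs Keq = 5.8890e+05 ⇒ Q<K, forward
Step 1:
                   X          M
  init         2.657     0.2543
  Δ           -2.657      2.657
  eq      4.9436e-06      2.911
  solve Keq expr → x = 2.657; check Q = 5.8890e+05
Then add 1.087 M of M.
Step 2:
                   X          M
  init    4.9436e-06      3.998
  Δ       1.8458e-06 -1.8458e-06
  eq      6.7894e-06      3.998
  solve Keq expr → x = -1.8458e-06; check Q = 5.8890e+05

Q₀ = 0.09571; Q < K (proceeds forward)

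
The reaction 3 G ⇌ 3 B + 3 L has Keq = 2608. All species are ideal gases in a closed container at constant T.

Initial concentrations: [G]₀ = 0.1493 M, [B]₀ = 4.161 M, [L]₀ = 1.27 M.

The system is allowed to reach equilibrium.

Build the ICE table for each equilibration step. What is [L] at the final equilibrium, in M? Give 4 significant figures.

[L]_eq = 1.1 M

Q₀ = 4.4343e+04 vs Keq = 2608 ⇒ Q>K, reverse
Step 1:
                    G           B           L
  I            0.1493       4.161        1.27
  C            0.1697     -0.1697     -0.1697
  E             0.319       3.991         1.1
  solve Keq expr → x = -0.05658; check Q = 2608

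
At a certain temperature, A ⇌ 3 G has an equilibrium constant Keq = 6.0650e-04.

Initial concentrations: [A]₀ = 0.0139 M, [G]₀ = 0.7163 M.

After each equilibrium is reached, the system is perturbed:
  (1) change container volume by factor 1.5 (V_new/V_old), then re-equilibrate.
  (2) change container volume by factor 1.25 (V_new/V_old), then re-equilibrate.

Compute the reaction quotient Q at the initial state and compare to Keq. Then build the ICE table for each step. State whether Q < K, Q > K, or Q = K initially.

Q₀ = 26.44; Q > K (proceeds reverse)

Q₀ = 26.44 vs Keq = 6.0650e-04 ⇒ Q>K, reverse
Step 1:
                    A           G
  Initial      0.0139      0.7163
  Change       0.2213      -0.664
  Equil        0.2352     0.05225
  solve Keq expr → x = -0.2213; check Q = 6.0650e-04
Then change container volume by factor 1.5 (V_new/V_old).
Step 2:
                    A           G
  Initial      0.1568     0.03484
  Change     -0.00349     0.01047
  Equil        0.1533     0.04531
  solve Keq expr → x = 0.00349; check Q = 6.0650e-04
Then change container volume by factor 1.25 (V_new/V_old).
Step 3:
                    A           G
  Initial      0.1227     0.03625
  Change    -0.001866    0.005599
  Equil        0.1208     0.04184
  solve Keq expr → x = 0.001866; check Q = 6.0650e-04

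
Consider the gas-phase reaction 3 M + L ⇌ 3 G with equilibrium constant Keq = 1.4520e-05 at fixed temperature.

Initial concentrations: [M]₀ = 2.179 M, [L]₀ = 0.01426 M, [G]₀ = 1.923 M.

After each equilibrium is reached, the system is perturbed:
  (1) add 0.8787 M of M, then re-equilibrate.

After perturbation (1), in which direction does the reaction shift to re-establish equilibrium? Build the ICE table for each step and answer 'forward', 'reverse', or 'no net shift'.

Q₀ = 48.2 vs Keq = 1.4520e-05 ⇒ Q>K, reverse
Step 1:
                  M         L         G
  init        2.179   0.01426     1.923
  Δ           1.839     0.613    -1.839
  eq          4.018    0.6273   0.08391
  solve Keq expr → x = -0.613; check Q = 1.4520e-05
Then add 0.8787 M of M.
Step 2:
                  M         L         G
  init        4.897    0.6273   0.08391
  Δ        -0.01766 -0.005887   0.01766
  eq          4.879    0.6214    0.1016
  solve Keq expr → x = 0.005887; check Q = 1.4520e-05

Direction: forward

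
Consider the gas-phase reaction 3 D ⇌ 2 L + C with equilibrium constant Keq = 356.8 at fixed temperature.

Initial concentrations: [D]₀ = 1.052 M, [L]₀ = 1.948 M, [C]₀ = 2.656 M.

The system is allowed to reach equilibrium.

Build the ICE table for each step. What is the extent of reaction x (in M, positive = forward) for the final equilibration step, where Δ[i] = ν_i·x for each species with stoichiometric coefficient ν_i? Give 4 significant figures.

x = 0.2304 M

Q₀ = 8.657 vs Keq = 356.8 ⇒ Q<K, forward
Step 1:
                  D         L         C
  init        1.052     1.948     2.656
  Δ         -0.6913    0.4608    0.2304
  eq         0.3607     2.409     2.886
  solve Keq expr → x = 0.2304; check Q = 356.8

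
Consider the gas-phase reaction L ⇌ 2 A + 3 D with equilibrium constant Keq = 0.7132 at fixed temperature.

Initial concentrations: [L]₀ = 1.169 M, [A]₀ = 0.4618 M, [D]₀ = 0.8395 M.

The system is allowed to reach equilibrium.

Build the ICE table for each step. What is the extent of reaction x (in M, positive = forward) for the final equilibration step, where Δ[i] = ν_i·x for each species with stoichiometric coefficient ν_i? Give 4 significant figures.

x = 0.1111 M

Q₀ = 0.1079 vs Keq = 0.7132 ⇒ Q<K, forward
Step 1:
                   L          A          D
  I            1.169     0.4618     0.8395
  C          -0.1111     0.2222     0.3332
  E            1.058      0.684      1.173
  solve Keq expr → x = 0.1111; check Q = 0.7132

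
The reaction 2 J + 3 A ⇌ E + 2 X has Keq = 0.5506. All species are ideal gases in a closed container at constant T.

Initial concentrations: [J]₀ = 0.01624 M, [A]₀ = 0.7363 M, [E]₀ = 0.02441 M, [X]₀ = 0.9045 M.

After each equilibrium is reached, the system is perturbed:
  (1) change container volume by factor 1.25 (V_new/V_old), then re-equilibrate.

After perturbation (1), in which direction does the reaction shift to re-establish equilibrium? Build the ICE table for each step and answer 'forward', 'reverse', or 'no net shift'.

Q₀ = 189.7 vs Keq = 0.5506 ⇒ Q>K, reverse
Step 1:
                   J          A          E          X
  Initial    0.01624     0.7363    0.02441     0.9045
  Change     0.04582    0.06873   -0.02291   -0.04582
  Equil      0.06206      0.805     0.0015     0.8587
  solve Keq expr → x = -0.02291; check Q = 0.5506
Then change container volume by factor 1.25 (V_new/V_old).
Step 2:
                   J          A          E          X
  Initial    0.04965      0.644     0.0012     0.6869
  Change  8.0160e-04   0.001202 -4.0080e-04 -8.0160e-04
  Equil      0.05045     0.6452 7.9955e-04     0.6861
  solve Keq expr → x = -4.0080e-04; check Q = 0.5506

Direction: reverse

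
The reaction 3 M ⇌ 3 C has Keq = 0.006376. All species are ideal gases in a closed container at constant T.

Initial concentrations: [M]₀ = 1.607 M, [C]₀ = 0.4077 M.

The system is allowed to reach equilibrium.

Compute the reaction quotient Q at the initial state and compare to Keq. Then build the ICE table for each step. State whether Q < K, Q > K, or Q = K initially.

Q₀ = 0.01633; Q > K (proceeds reverse)

Q₀ = 0.01633 vs Keq = 0.006376 ⇒ Q>K, reverse
Step 1:
                    M           C
  I             1.607      0.4077
  C           0.09255    -0.09255
  E               1.7      0.3151
  solve Keq expr → x = -0.03085; check Q = 0.006376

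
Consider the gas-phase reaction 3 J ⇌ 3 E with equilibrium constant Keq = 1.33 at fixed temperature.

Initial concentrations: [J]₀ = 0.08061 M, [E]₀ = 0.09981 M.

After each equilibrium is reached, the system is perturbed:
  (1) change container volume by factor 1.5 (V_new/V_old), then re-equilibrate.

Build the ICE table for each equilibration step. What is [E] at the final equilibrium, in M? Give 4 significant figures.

[E]_eq = 0.063 M

Q₀ = 1.898 vs Keq = 1.33 ⇒ Q>K, reverse
Step 1:
                   J          E
  init       0.08061    0.09981
  Δ         0.005316  -0.005316
  eq         0.08593    0.09449
  solve Keq expr → x = -0.001772; check Q = 1.33
Then change container volume by factor 1.5 (V_new/V_old).
Step 2:
                   J          E
  init       0.05728      0.063
  Δ                0          0
  eq         0.05728      0.063
  solve Keq expr → x = 0; check Q = 1.33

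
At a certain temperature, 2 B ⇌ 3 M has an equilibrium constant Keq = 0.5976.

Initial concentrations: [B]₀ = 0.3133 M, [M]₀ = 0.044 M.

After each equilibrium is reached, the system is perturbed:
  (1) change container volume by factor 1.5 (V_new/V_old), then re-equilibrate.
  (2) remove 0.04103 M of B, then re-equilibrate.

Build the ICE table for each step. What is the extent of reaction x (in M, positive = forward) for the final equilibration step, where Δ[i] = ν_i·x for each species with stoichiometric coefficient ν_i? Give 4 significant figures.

Q₀ = 8.6784e-04 vs Keq = 0.5976 ⇒ Q<K, forward
Step 1:
                  B         M
  init       0.3133     0.044
  Δ         -0.1431    0.2147
  eq         0.1702    0.2587
  solve Keq expr → x = 0.07156; check Q = 0.5976
Then change container volume by factor 1.5 (V_new/V_old).
Step 2:
                  B         M
  init       0.1135    0.1724
  Δ       -0.009324   0.01399
  eq         0.1041    0.1864
  solve Keq expr → x = 0.004662; check Q = 0.5976
Then remove 0.04103 M of B.
Step 3:
                  B         M
  init       0.0631    0.1864
  Δ         0.01858  -0.02787
  eq        0.08168    0.1586
  solve Keq expr → x = -0.009289; check Q = 0.5976

x = -0.009289 M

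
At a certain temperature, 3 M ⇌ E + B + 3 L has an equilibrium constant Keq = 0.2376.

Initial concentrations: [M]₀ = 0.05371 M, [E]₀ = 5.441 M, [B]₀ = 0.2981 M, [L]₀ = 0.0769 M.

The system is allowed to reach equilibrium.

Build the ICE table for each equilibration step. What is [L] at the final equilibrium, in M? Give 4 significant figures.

[L]_eq = 0.04546 M

Q₀ = 4.761 vs Keq = 0.2376 ⇒ Q>K, reverse
Step 1:
                  M         E         B         L
  init      0.05371     5.441    0.2981    0.0769
  Δ         0.03144  -0.01048  -0.01048  -0.03144
  eq        0.08515     5.431    0.2876   0.04546
  solve Keq expr → x = -0.01048; check Q = 0.2376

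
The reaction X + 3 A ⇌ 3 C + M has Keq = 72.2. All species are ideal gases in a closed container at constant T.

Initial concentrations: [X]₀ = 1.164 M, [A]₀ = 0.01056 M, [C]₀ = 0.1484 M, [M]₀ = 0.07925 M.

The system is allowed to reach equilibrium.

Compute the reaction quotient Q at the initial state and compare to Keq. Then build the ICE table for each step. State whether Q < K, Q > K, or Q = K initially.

Q₀ = 189; Q > K (proceeds reverse)

Q₀ = 189 vs Keq = 72.2 ⇒ Q>K, reverse
Step 1:
                    X           A           C           M
  I             1.164     0.01056      0.1484     0.07925
  C          0.001189    0.003567   -0.003567   -0.001189
  E             1.165     0.01413      0.1448     0.07806
  solve Keq expr → x = -0.001189; check Q = 72.2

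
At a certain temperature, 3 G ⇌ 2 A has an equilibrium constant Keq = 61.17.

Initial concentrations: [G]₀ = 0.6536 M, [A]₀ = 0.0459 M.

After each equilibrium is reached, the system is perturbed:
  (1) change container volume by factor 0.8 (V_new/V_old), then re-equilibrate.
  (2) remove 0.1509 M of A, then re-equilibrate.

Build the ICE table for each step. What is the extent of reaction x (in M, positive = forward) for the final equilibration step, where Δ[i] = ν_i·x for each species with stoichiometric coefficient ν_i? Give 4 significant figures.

x = 0.009822 M

Q₀ = 0.007546 vs Keq = 61.17 ⇒ Q<K, forward
Step 1:
                   G          A
  I           0.6536     0.0459
  C          -0.5179     0.3452
  E           0.1357     0.3911
  solve Keq expr → x = 0.1726; check Q = 61.17
Then change container volume by factor 0.8 (V_new/V_old).
Step 2:
                   G          A
  I           0.1697     0.4889
  C         -0.01064   0.007095
  E            0.159      0.496
  solve Keq expr → x = 0.003548; check Q = 61.17
Then remove 0.1509 M of A.
Step 3:
                   G          A
  I            0.159     0.3451
  C         -0.02947    0.01964
  E           0.1296     0.3648
  solve Keq expr → x = 0.009822; check Q = 61.17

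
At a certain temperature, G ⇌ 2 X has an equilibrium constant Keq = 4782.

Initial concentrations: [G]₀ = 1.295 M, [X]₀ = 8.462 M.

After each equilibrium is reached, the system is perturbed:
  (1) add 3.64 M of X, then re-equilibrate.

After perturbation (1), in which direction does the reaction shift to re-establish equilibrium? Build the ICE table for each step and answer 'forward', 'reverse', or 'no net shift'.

Direction: reverse

Q₀ = 55.29 vs Keq = 4782 ⇒ Q<K, forward
Step 1:
                  G         X
  I           1.295     8.462
  C           -1.27     2.539
  E         0.02531        11
  solve Keq expr → x = 1.27; check Q = 4782
Then add 3.64 M of X.
Step 2:
                  G         X
  I         0.02531     14.64
  C         0.01928  -0.03857
  E         0.04459      14.6
  solve Keq expr → x = -0.01928; check Q = 4782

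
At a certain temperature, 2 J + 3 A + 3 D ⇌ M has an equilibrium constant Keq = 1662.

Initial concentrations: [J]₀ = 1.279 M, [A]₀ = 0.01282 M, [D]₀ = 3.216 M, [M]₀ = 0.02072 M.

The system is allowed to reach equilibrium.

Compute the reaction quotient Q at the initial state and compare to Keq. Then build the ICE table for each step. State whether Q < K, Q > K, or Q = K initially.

Q₀ = 180.7 vs Keq = 1662 ⇒ Q<K, forward
Step 1:
                   J          A          D          M
  init         1.279    0.01282      3.216    0.02072
  Δ        -0.004312  -0.006469  -0.006469   0.002156
  eq           1.275   0.006351       3.21    0.02288
  solve Keq expr → x = 0.002156; check Q = 1662

Q₀ = 180.7; Q < K (proceeds forward)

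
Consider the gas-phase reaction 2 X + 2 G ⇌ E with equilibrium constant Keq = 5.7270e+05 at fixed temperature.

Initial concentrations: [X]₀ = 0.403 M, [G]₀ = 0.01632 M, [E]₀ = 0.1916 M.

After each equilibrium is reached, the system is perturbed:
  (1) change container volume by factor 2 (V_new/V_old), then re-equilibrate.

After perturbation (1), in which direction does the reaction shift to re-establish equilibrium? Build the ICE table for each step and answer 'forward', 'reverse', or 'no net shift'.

Q₀ = 4429 vs Keq = 5.7270e+05 ⇒ Q<K, forward
Step 1:
                    X           G           E
  I             0.403     0.01632      0.1916
  C           -0.0148     -0.0148    0.007401
  E            0.3882    0.001518       0.199
  solve Keq expr → x = 0.007401; check Q = 5.7270e+05
Then change container volume by factor 2 (V_new/V_old).
Step 2:
                    X           G           E
  I            0.1941  7.5924e-04      0.0995
  C          0.001366    0.001366 -6.8294e-04
  E            0.1955    0.002125     0.09882
  solve Keq expr → x = -6.8294e-04; check Q = 5.7270e+05

Direction: reverse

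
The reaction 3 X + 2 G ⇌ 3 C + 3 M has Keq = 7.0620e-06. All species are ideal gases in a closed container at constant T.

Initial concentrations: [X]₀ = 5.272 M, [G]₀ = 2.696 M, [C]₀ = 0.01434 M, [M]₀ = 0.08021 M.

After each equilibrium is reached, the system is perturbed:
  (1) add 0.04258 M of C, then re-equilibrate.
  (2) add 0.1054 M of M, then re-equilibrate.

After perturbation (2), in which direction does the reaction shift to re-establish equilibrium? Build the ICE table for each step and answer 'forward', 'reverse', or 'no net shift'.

Direction: reverse

Q₀ = 1.4288e-12 vs Keq = 7.0620e-06 ⇒ Q<K, forward
Step 1:
                   X          G          C          M
  Initial      5.272      2.696    0.01434    0.08021
  Change     -0.3676    -0.2451     0.3676     0.3676
  Equil        4.904      2.451      0.382     0.4478
  solve Keq expr → x = 0.1225; check Q = 7.0620e-06
Then add 0.04258 M of C.
Step 2:
                   X          G          C          M
  Initial      4.904      2.451     0.4245     0.4478
  Change     0.02078    0.01385   -0.02078   -0.02078
  Equil        4.925      2.465     0.4038      0.427
  solve Keq expr → x = -0.006927; check Q = 7.0620e-06
Then add 0.1054 M of M.
Step 3:
                   X          G          C          M
  Initial      4.925      2.465     0.4038     0.5324
  Change     0.04442    0.02961   -0.04442   -0.04442
  Equil         4.97      2.494     0.3593      0.488
  solve Keq expr → x = -0.01481; check Q = 7.0620e-06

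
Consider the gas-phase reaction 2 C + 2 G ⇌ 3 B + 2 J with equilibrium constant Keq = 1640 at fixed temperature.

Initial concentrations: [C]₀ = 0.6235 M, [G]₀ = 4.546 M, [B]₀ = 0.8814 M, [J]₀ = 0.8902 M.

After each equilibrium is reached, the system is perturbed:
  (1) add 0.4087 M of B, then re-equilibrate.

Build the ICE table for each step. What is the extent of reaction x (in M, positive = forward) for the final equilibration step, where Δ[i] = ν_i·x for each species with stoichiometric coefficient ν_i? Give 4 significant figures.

x = -0.003809 M

Q₀ = 0.06754 vs Keq = 1640 ⇒ Q<K, forward
Step 1:
                    C           G           B           J
  init         0.6235       4.546      0.8814      0.8902
  Δ           -0.6013     -0.6013      0.9019      0.6013
  eq          0.02223       3.945       1.783       1.491
  solve Keq expr → x = 0.3006; check Q = 1640
Then add 0.4087 M of B.
Step 2:
                    C           G           B           J
  init        0.02223       3.945       2.192       1.491
  Δ          0.007618    0.007618    -0.01143   -0.007618
  eq          0.02985       3.952       2.181       1.484
  solve Keq expr → x = -0.003809; check Q = 1640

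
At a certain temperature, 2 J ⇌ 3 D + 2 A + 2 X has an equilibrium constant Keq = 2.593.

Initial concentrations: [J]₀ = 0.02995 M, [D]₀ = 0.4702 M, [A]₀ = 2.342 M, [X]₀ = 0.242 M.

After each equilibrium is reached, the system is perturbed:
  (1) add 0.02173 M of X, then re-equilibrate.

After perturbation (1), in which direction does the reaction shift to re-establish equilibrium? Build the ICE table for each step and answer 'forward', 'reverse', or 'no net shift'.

Direction: reverse

Q₀ = 37.23 vs Keq = 2.593 ⇒ Q>K, reverse
Step 1:
                   J          D          A          X
  I          0.02995     0.4702      2.342      0.242
  C          0.04326   -0.06489   -0.04326   -0.04326
  E          0.07321     0.4053      2.299     0.1987
  solve Keq expr → x = -0.02163; check Q = 2.593
Then add 0.02173 M of X.
Step 2:
                   J          D          A          X
  I          0.07321     0.4053      2.299     0.2205
  C         0.004345  -0.006517  -0.004345  -0.004345
  E          0.07755     0.3988      2.294     0.2161
  solve Keq expr → x = -0.002172; check Q = 2.593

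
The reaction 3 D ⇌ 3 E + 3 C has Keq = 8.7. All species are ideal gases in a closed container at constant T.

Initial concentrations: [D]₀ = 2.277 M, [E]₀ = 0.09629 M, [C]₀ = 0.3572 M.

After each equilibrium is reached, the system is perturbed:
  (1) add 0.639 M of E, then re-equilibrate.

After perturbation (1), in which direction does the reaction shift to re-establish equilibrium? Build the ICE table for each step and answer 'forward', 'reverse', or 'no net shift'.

Q₀ = 3.4466e-06 vs Keq = 8.7 ⇒ Q<K, forward
Step 1:
                   D          E          C
  init         2.277    0.09629     0.3572
  Δ            -1.24       1.24       1.24
  eq           1.037      1.336      1.597
  solve Keq expr → x = 0.4132; check Q = 8.7
Then add 0.639 M of E.
Step 2:
                   D          E          C
  init         1.037      1.975      1.597
  Δ           0.1875    -0.1875    -0.1875
  eq           1.225      1.787      1.409
  solve Keq expr → x = -0.06251; check Q = 8.7

Direction: reverse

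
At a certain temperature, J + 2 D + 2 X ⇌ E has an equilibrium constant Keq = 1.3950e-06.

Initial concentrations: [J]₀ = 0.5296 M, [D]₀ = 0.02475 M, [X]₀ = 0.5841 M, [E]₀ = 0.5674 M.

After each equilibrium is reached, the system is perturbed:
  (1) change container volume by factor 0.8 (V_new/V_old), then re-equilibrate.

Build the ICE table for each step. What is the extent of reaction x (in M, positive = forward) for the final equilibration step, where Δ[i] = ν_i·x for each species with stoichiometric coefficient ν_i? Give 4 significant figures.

Q₀ = 5126 vs Keq = 1.3950e-06 ⇒ Q>K, reverse
Step 1:
                    J           D           X           E
  init         0.5296     0.02475      0.5841      0.5674
  Δ            0.5674       1.135       1.135     -0.5674
  eq            1.097        1.16       1.719  6.0792e-06
  solve Keq expr → x = -0.5674; check Q = 1.3950e-06
Then change container volume by factor 0.8 (V_new/V_old).
Step 2:
                    J           D           X           E
  init          1.371       1.449       2.149  7.5989e-06
  Δ       -1.0952e-05 -2.1904e-05 -2.1904e-05  1.0952e-05
  eq            1.371       1.449       2.149  1.8551e-05
  solve Keq expr → x = 1.0952e-05; check Q = 1.3950e-06

x = 1.0952e-05 M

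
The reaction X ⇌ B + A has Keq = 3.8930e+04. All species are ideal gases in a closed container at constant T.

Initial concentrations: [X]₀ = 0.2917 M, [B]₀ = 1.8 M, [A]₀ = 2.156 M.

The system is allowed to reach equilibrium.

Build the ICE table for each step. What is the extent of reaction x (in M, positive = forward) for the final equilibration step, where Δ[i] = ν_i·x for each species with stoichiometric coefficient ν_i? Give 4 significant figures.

x = 0.2916 M

Q₀ = 13.3 vs Keq = 3.8930e+04 ⇒ Q<K, forward
Step 1:
                  X         B         A
  I          0.2917       1.8     2.156
  C         -0.2916    0.2916    0.2916
  E       1.3150e-04     2.092     2.448
  solve Keq expr → x = 0.2916; check Q = 3.8930e+04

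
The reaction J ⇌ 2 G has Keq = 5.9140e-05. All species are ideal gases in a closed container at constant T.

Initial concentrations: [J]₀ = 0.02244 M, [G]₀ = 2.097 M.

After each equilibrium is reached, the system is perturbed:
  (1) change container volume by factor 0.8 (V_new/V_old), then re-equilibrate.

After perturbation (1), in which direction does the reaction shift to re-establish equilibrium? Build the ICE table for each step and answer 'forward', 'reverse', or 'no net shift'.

Direction: reverse

Q₀ = 196 vs Keq = 5.9140e-05 ⇒ Q>K, reverse
Step 1:
                   J          G
  Initial    0.02244      2.097
  Change       1.045     -2.089
  Equil        1.067   0.007944
  solve Keq expr → x = -1.045; check Q = 5.9140e-05
Then change container volume by factor 0.8 (V_new/V_old).
Step 2:
                   J          G
  Initial      1.334   0.009929
  Change  5.2327e-04  -0.001047
  Equil        1.334   0.008883
  solve Keq expr → x = -5.2327e-04; check Q = 5.9140e-05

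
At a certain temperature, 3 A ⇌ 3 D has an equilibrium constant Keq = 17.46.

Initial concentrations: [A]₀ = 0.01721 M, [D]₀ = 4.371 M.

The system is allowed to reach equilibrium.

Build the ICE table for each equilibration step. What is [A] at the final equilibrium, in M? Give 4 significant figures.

[A]_eq = 1.221 M

Q₀ = 1.6383e+07 vs Keq = 17.46 ⇒ Q>K, reverse
Step 1:
                  A         D
  I         0.01721     4.371
  C           1.204    -1.204
  E           1.221     3.167
  solve Keq expr → x = -0.4012; check Q = 17.46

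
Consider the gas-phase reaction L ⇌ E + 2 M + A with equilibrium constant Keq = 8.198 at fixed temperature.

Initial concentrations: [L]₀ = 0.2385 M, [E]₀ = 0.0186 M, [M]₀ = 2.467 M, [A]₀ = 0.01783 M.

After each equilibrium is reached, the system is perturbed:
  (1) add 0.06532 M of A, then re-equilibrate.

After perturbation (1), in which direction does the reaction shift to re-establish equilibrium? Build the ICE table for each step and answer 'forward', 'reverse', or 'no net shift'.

Q₀ = 0.008463 vs Keq = 8.198 ⇒ Q<K, forward
Step 1:
                    L           E           M           A
  Initial      0.2385      0.0186       2.467     0.01783
  Change      -0.1938      0.1938      0.3876      0.1938
  Equil       0.04469      0.2124       2.855      0.2116
  solve Keq expr → x = 0.1938; check Q = 8.198
Then add 0.06532 M of A.
Step 2:
                    L           E           M           A
  Initial     0.04469      0.2124       2.855       0.277
  Change     0.008879   -0.008879    -0.01776   -0.008879
  Equil       0.05357      0.2035       2.837      0.2681
  solve Keq expr → x = -0.008879; check Q = 8.198

Direction: reverse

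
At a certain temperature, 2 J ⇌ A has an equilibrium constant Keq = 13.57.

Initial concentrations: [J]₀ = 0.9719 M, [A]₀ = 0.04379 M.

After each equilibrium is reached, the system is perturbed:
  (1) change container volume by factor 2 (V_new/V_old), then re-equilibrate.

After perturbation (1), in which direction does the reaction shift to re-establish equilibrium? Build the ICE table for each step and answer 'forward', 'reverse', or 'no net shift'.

Q₀ = 0.04636 vs Keq = 13.57 ⇒ Q<K, forward
Step 1:
                  J         A
  I          0.9719   0.04379
  C         -0.7919    0.3959
  E            0.18    0.4397
  solve Keq expr → x = 0.3959; check Q = 13.57
Then change container volume by factor 2 (V_new/V_old).
Step 2:
                  J         A
  I         0.09001    0.2199
  C         0.03249  -0.01624
  E          0.1225    0.2036
  solve Keq expr → x = -0.01624; check Q = 13.57

Direction: reverse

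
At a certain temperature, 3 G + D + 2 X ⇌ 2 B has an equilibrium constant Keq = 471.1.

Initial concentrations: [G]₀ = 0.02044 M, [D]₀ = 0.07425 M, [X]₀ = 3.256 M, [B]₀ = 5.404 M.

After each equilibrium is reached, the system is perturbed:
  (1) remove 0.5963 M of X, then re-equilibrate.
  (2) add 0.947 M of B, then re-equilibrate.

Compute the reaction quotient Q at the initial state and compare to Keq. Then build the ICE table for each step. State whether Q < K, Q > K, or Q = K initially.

Q₀ = 4.3443e+06 vs Keq = 471.1 ⇒ Q>K, reverse
Step 1:
                   G          D          X          B
  init       0.02044    0.07425      3.256      5.404
  Δ           0.2856     0.0952     0.1904    -0.1904
  eq          0.3061     0.1695      3.446      5.214
  solve Keq expr → x = -0.0952; check Q = 471.1
Then remove 0.5963 M of X.
Step 2:
                   G          D          X          B
  init        0.3061     0.1695       2.85      5.214
  Δ          0.03178    0.01059    0.02119   -0.02119
  eq          0.3378       0.18      2.871      5.192
  solve Keq expr → x = -0.01059; check Q = 471.1
Then add 0.947 M of B.
Step 3:
                   G          D          X          B
  init        0.3378       0.18      2.871      6.139
  Δ          0.03051    0.01017    0.02034   -0.02034
  eq          0.3683     0.1902      2.892      6.119
  solve Keq expr → x = -0.01017; check Q = 471.1

Q₀ = 4.3443e+06; Q > K (proceeds reverse)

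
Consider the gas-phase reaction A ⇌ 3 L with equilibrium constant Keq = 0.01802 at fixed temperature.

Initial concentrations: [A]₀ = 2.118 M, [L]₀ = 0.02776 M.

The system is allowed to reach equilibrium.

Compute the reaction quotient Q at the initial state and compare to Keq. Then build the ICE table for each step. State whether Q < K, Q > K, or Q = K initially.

Q₀ = 1.0100e-05; Q < K (proceeds forward)

Q₀ = 1.0100e-05 vs Keq = 0.01802 ⇒ Q<K, forward
Step 1:
                    A           L
  init          2.118     0.02776
  Δ           -0.1012      0.3035
  eq            2.017      0.3312
  solve Keq expr → x = 0.1012; check Q = 0.01802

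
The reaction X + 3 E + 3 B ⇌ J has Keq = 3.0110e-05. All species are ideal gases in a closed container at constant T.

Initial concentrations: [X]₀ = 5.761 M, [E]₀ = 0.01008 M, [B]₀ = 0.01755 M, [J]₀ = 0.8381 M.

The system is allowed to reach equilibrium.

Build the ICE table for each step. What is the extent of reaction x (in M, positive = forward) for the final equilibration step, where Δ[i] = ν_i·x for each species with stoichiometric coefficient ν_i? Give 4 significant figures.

x = -0.7992 M

Q₀ = 2.6278e+10 vs Keq = 3.0110e-05 ⇒ Q>K, reverse
Step 1:
                    X           E           B           J
  Initial       5.761     0.01008     0.01755      0.8381
  Change       0.7992       2.398       2.398     -0.7992
  Equil          6.56       2.408       2.415     0.03885
  solve Keq expr → x = -0.7992; check Q = 3.0110e-05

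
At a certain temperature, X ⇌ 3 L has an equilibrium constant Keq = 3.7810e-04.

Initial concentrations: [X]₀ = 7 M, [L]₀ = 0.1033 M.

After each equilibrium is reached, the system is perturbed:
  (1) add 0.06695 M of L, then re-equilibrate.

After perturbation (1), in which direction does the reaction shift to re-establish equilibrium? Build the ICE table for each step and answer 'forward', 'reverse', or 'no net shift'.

Direction: reverse

Q₀ = 1.5747e-04 vs Keq = 3.7810e-04 ⇒ Q<K, forward
Step 1:
                  X         L
  init            7    0.1033
  Δ        -0.01165   0.03495
  eq          6.988    0.1382
  solve Keq expr → x = 0.01165; check Q = 3.7810e-04
Then add 0.06695 M of L.
Step 2:
                  X         L
  init        6.988    0.2052
  Δ         0.02227   -0.0668
  eq          7.011    0.1384
  solve Keq expr → x = -0.02227; check Q = 3.7810e-04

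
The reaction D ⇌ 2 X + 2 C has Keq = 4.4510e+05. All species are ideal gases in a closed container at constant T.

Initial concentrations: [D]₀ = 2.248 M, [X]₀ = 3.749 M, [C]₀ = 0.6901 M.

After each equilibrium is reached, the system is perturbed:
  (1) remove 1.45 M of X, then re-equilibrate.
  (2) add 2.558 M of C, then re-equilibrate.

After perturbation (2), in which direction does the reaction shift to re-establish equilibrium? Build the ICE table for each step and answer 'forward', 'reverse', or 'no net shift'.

Direction: reverse

Q₀ = 2.978 vs Keq = 4.4510e+05 ⇒ Q<K, forward
Step 1:
                    D           X           C
  I             2.248       3.749      0.6901
  C            -2.244       4.488       4.488
  E          0.004087       8.237       5.178
  solve Keq expr → x = 2.244; check Q = 4.4510e+05
Then remove 1.45 M of X.
Step 2:
                    D           X           C
  I          0.004087       6.787       5.178
  C         -0.001307    0.002615    0.002615
  E          0.002779       6.789       5.181
  solve Keq expr → x = 0.001307; check Q = 4.4510e+05
Then add 2.558 M of C.
Step 3:
                    D           X           C
  I          0.002779       6.789       7.739
  C          0.003399   -0.006798   -0.006798
  E          0.006179       6.783       7.732
  solve Keq expr → x = -0.003399; check Q = 4.4510e+05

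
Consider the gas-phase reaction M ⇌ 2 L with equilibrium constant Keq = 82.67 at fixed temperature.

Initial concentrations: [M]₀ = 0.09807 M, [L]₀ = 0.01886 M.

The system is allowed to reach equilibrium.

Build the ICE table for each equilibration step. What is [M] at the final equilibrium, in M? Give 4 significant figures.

Q₀ = 0.003627 vs Keq = 82.67 ⇒ Q<K, forward
Step 1:
                    M           L
  Initial     0.09807     0.01886
  Change     -0.09752       0.195
  Equil    5.5341e-04      0.2139
  solve Keq expr → x = 0.09752; check Q = 82.67

[M]_eq = 5.5341e-04 M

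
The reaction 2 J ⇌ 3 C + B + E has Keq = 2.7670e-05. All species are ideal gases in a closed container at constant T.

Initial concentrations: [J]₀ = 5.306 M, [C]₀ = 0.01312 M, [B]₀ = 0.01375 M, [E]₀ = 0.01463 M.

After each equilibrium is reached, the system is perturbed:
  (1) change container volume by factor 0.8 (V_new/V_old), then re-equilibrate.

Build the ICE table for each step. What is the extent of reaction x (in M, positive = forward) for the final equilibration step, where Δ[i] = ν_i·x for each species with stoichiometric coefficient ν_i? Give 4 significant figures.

x = -0.0187 M

Q₀ = 1.6137e-11 vs Keq = 2.7670e-05 ⇒ Q<K, forward
Step 1:
                  J         C         B         E
  I           5.306   0.01312   0.01375   0.01463
  C         -0.2265    0.3398    0.1133    0.1133
  E           5.079    0.3529     0.127    0.1279
  solve Keq expr → x = 0.1133; check Q = 2.7670e-05
Then change container volume by factor 0.8 (V_new/V_old).
Step 2:
                  J         C         B         E
  I           6.349    0.4411    0.1588    0.1599
  C          0.0374  -0.05609   -0.0187   -0.0187
  E           6.387     0.385    0.1401    0.1412
  solve Keq expr → x = -0.0187; check Q = 2.7670e-05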